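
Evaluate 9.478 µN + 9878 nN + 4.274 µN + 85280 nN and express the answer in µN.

108.91 µN

In µN:
  9.478 µN → 9.478
  9878 nN = 9878e-3 µN = 9.878
  4.274 µN → 4.274
  85280 nN = 85280e-3 µN = 85.28
Sum: 9.478 + 9.878 + 4.274 + 85.28 = 108.91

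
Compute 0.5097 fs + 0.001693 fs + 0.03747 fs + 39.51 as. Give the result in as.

In as:
  0.5097 fs = 0.5097 × 10³ as = 509.7
  0.001693 fs = 0.001693 × 10³ as = 1.693
  0.03747 fs = 0.03747 × 10³ as = 37.47
  39.51 as → 39.51
Sum: 509.7 + 1.693 + 37.47 + 39.51 = 588.373

588.373 as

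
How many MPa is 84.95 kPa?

0.08495 MPa

kilo = 10^3, mega = 10^6; factor is 10^-3.
84.95 × 10^-3 = 0.08495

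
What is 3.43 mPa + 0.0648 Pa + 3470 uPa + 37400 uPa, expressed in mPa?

109.1 mPa

In mPa:
  3.43 mPa → 3.43
  0.0648 Pa = 0.0648 × 10^3 mPa = 64.8
  3470 uPa = 3470 × 10^-3 mPa = 3.47
  37400 uPa = 37400 × 10^-3 mPa = 37.4
Sum: 3.43 + 64.8 + 3.47 + 37.4 = 109.1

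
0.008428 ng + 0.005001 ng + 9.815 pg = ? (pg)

23.244 pg

In pg:
  0.008428 ng = 0.008428e3 pg = 8.428
  0.005001 ng = 0.005001e3 pg = 5.001
  9.815 pg → 9.815
Sum: 8.428 + 5.001 + 9.815 = 23.244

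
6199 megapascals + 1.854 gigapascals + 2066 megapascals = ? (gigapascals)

10.119 gigapascals

In gigapascals:
  6199 megapascals = 6199e-3 gigapascals = 6.199
  1.854 gigapascals → 1.854
  2066 megapascals = 2066e-3 gigapascals = 2.066
Sum: 6.199 + 1.854 + 2.066 = 10.119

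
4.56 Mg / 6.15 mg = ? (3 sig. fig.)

741000000

(4.56e6) / (6.15e-3) = 0.7415e9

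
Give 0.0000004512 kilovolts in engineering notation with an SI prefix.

451.2 microvolts

= 451.2 × 10⁻⁶ volts; 10⁻⁶ is micro.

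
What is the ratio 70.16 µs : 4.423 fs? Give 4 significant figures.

(70.16e-6) / (4.423e-15) = 15.863e9

15860000000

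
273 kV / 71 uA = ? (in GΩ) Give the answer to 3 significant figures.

(273e3) / (71e-6) = 3.8451e9 Ω

3.85 GΩ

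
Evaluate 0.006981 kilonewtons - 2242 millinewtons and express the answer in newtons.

In newtons:
  0.006981 kilonewtons = 0.006981 × 10^3 newtons = 6.981
  2242 millinewtons = 2242 × 10^-3 newtons = 2.242
Difference: 6.981 - 2.242 = 4.739

4.739 newtons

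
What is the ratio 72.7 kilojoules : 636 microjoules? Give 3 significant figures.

(72.7e3) / (636e-6) = 0.1143e9

114000000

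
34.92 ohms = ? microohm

34920000 microohms

(no prefix) = 10^0, micro = 10^-6; factor is 10^6.
34.92 × 10^6 = 34920000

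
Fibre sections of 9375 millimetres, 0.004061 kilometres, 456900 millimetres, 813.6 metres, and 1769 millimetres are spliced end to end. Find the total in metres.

In metres:
  9375 millimetres = 9375e-3 metres = 9.375
  0.004061 kilometres = 0.004061e3 metres = 4.061
  456900 millimetres = 456900e-3 metres = 456.9
  813.6 metres → 813.6
  1769 millimetres = 1769e-3 metres = 1.769
Sum: 9.375 + 4.061 + 456.9 + 813.6 + 1.769 = 1285.705

1285.705 metres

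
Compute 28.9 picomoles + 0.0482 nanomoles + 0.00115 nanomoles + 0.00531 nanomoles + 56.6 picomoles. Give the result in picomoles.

140.16 picomoles

In picomoles:
  28.9 picomoles → 28.9
  0.0482 nanomoles = 0.0482e3 picomoles = 48.2
  0.00115 nanomoles = 0.00115e3 picomoles = 1.15
  0.00531 nanomoles = 0.00531e3 picomoles = 5.31
  56.6 picomoles → 56.6
Sum: 28.9 + 48.2 + 1.15 + 5.31 + 56.6 = 140.16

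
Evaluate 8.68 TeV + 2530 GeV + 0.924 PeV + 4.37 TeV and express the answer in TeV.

In TeV:
  8.68 TeV → 8.68
  2530 GeV = 2530 × 10⁻³ TeV = 2.53
  0.924 PeV = 0.924 × 10³ TeV = 924
  4.37 TeV → 4.37
Sum: 8.68 + 2.53 + 924 + 4.37 = 939.58

939.58 TeV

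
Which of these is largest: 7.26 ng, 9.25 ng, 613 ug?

613 ug

7.26 ng = 0.00000000726 g
9.25 ng = 0.00000000925 g
613 ug = 0.000613 g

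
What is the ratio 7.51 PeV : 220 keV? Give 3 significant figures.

34100000000

(7.51e15) / (220e3) = 0.03414e12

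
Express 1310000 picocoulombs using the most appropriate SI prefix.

1.31 microcoulombs

= 1.31 × 10^-6 coulombs; 10^-6 is micro.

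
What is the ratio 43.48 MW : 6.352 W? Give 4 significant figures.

6845000

(43.48 × 10^6) / (6.352) = 6.8451 × 10^6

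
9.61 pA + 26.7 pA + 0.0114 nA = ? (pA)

47.71 pA

In pA:
  9.61 pA → 9.61
  26.7 pA → 26.7
  0.0114 nA = 0.0114e3 pA = 11.4
Sum: 9.61 + 26.7 + 11.4 = 47.71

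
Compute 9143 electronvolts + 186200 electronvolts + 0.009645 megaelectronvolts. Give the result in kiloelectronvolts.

204.988 kiloelectronvolts

In kiloelectronvolts:
  9143 electronvolts = 9143e-3 kiloelectronvolts = 9.143
  186200 electronvolts = 186200e-3 kiloelectronvolts = 186.2
  0.009645 megaelectronvolts = 0.009645e3 kiloelectronvolts = 9.645
Sum: 9.143 + 186.2 + 9.645 = 204.988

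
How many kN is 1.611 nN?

nano = 10⁻⁹, kilo = 10³; factor is 10⁻¹².
1.611 × 10⁻¹² = 0.000000000001611

0.000000000001611 kN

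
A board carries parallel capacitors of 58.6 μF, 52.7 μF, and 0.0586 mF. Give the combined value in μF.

In μF:
  58.6 μF → 58.6
  52.7 μF → 52.7
  0.0586 mF = 0.0586 × 10^3 μF = 58.6
Sum: 58.6 + 52.7 + 58.6 = 169.9

169.9 μF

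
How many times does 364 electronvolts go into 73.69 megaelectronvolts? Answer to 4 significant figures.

(73.69e6) / (364) = 0.20245e6

202400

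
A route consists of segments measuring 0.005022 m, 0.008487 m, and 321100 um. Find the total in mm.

In mm:
  0.005022 m = 0.005022 × 10^3 mm = 5.022
  0.008487 m = 0.008487 × 10^3 mm = 8.487
  321100 um = 321100 × 10^-3 mm = 321.1
Sum: 5.022 + 8.487 + 321.1 = 334.609

334.609 mm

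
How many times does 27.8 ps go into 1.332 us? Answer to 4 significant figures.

(1.332 × 10⁻⁶) / (27.8 × 10⁻¹²) = 0.047914 × 10⁶

47910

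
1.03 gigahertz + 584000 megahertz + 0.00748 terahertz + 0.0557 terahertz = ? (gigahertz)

648.21 gigahertz

In gigahertz:
  1.03 gigahertz → 1.03
  584000 megahertz = 584000e-3 gigahertz = 584
  0.00748 terahertz = 0.00748e3 gigahertz = 7.48
  0.0557 terahertz = 0.0557e3 gigahertz = 55.7
Sum: 1.03 + 584 + 7.48 + 55.7 = 648.21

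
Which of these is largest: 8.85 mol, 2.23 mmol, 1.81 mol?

8.85 mol

8.85 mol = 8.85 mol
2.23 mmol = 0.00223 mol
1.81 mol = 1.81 mol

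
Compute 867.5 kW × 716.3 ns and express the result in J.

867.5 × 10^3 × 716.3 × 10^-9 = 621390.25 × 10^-6 J

0.62139025 J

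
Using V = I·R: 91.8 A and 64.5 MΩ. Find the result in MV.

91.8 × 64.5e6 = 5921.1e6 V

5921.1 MV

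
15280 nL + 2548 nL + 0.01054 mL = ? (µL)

28.368 µL

In µL:
  15280 nL = 15280 × 10^-3 µL = 15.28
  2548 nL = 2548 × 10^-3 µL = 2.548
  0.01054 mL = 0.01054 × 10^3 µL = 10.54
Sum: 15.28 + 2.548 + 10.54 = 28.368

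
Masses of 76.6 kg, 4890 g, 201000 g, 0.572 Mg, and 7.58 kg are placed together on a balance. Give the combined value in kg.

In kg:
  76.6 kg → 76.6
  4890 g = 4890e-3 kg = 4.89
  201000 g = 201000e-3 kg = 201
  0.572 Mg = 0.572e3 kg = 572
  7.58 kg → 7.58
Sum: 76.6 + 4.89 + 201 + 572 + 7.58 = 862.07

862.07 kg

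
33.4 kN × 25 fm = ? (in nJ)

0.835 nJ

33.4 × 10³ × 25 × 10⁻¹⁵ = 835 × 10⁻¹² J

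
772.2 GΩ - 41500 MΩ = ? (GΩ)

730.7 GΩ

In GΩ:
  772.2 GΩ → 772.2
  41500 MΩ = 41500e-3 GΩ = 41.5
Difference: 772.2 - 41.5 = 730.7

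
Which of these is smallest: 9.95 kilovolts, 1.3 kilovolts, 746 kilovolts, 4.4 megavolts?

1.3 kilovolts

9.95 kilovolts = 9950 volts
1.3 kilovolts = 1300 volts
746 kilovolts = 746000 volts
4.4 megavolts = 4400000 volts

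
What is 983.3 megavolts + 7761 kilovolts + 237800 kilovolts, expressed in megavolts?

In megavolts:
  983.3 megavolts → 983.3
  7761 kilovolts = 7761 × 10^-3 megavolts = 7.761
  237800 kilovolts = 237800 × 10^-3 megavolts = 237.8
Sum: 983.3 + 7.761 + 237.8 = 1228.861

1228.861 megavolts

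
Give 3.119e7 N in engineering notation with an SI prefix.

31.19 MN

= 31.19e6 N; 1e6 is mega.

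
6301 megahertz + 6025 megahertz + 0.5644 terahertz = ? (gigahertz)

In gigahertz:
  6301 megahertz = 6301e-3 gigahertz = 6.301
  6025 megahertz = 6025e-3 gigahertz = 6.025
  0.5644 terahertz = 0.5644e3 gigahertz = 564.4
Sum: 6.301 + 6.025 + 564.4 = 576.726

576.726 gigahertz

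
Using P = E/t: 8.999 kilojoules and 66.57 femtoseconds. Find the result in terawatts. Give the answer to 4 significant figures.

135200 terawatts

(8.999 × 10³) / (66.57 × 10⁻¹⁵) = 0.135181 × 10¹⁸ W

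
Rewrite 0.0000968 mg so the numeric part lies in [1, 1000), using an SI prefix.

= 96.8 × 10⁻⁹ g; 10⁻⁹ is nano.

96.8 ng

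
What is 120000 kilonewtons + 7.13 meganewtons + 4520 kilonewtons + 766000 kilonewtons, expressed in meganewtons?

897.65 meganewtons

In meganewtons:
  120000 kilonewtons = 120000e-3 meganewtons = 120
  7.13 meganewtons → 7.13
  4520 kilonewtons = 4520e-3 meganewtons = 4.52
  766000 kilonewtons = 766000e-3 meganewtons = 766
Sum: 120 + 7.13 + 4.52 + 766 = 897.65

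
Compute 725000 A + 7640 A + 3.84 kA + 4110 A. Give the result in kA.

740.59 kA

In kA:
  725000 A = 725000e-3 kA = 725
  7640 A = 7640e-3 kA = 7.64
  3.84 kA → 3.84
  4110 A = 4110e-3 kA = 4.11
Sum: 725 + 7.64 + 3.84 + 4.11 = 740.59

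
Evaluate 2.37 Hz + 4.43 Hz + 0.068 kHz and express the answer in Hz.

In Hz:
  2.37 Hz → 2.37
  4.43 Hz → 4.43
  0.068 kHz = 0.068 × 10^3 Hz = 68
Sum: 2.37 + 4.43 + 68 = 74.8

74.8 Hz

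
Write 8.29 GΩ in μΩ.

giga = 10⁹, micro = 10⁻⁶; factor is 10¹⁵.
8.29 × 10¹⁵ = 8290000000000000

8290000000000000 μΩ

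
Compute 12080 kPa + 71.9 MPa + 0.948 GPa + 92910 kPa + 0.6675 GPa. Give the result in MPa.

1792.39 MPa

In MPa:
  12080 kPa = 12080 × 10⁻³ MPa = 12.08
  71.9 MPa → 71.9
  0.948 GPa = 0.948 × 10³ MPa = 948
  92910 kPa = 92910 × 10⁻³ MPa = 92.91
  0.6675 GPa = 0.6675 × 10³ MPa = 667.5
Sum: 12.08 + 71.9 + 948 + 92.91 + 667.5 = 1792.39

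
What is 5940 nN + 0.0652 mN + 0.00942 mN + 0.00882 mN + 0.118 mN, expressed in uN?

In uN:
  5940 nN = 5940 × 10^-3 uN = 5.94
  0.0652 mN = 0.0652 × 10^3 uN = 65.2
  0.00942 mN = 0.00942 × 10^3 uN = 9.42
  0.00882 mN = 0.00882 × 10^3 uN = 8.82
  0.118 mN = 0.118 × 10^3 uN = 118
Sum: 5.94 + 65.2 + 9.42 + 8.82 + 118 = 207.38

207.38 uN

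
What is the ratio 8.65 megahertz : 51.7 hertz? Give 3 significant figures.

(8.65 × 10⁶) / (51.7) = 0.1673 × 10⁶

167000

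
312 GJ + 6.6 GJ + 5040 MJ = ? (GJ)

In GJ:
  312 GJ → 312
  6.6 GJ → 6.6
  5040 MJ = 5040 × 10⁻³ GJ = 5.04
Sum: 312 + 6.6 + 5.04 = 323.64

323.64 GJ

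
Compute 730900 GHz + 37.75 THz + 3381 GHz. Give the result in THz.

In THz:
  730900 GHz = 730900 × 10^-3 THz = 730.9
  37.75 THz → 37.75
  3381 GHz = 3381 × 10^-3 THz = 3.381
Sum: 730.9 + 37.75 + 3.381 = 772.031

772.031 THz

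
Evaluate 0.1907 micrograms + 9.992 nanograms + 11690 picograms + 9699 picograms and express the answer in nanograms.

222.081 nanograms

In nanograms:
  0.1907 micrograms = 0.1907e3 nanograms = 190.7
  9.992 nanograms → 9.992
  11690 picograms = 11690e-3 nanograms = 11.69
  9699 picograms = 9699e-3 nanograms = 9.699
Sum: 190.7 + 9.992 + 11.69 + 9.699 = 222.081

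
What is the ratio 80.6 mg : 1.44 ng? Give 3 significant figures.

56000000

(80.6 × 10^-3) / (1.44 × 10^-9) = 55.97 × 10^6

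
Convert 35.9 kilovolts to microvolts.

35900000000 microvolts

kilo = 10^3, micro = 10^-6; factor is 10^9.
35.9 × 10^9 = 35900000000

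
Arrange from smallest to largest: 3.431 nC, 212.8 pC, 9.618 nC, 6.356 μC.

3.431 nC = 0.000000003431 C
212.8 pC = 0.0000000002128 C
9.618 nC = 0.000000009618 C
6.356 μC = 0.000006356 C

212.8 pC < 3.431 nC < 9.618 nC < 6.356 μC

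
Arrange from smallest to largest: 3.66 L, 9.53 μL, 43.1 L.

9.53 μL < 3.66 L < 43.1 L

3.66 L = 3.66 L
9.53 μL = 0.00000953 L
43.1 L = 43.1 L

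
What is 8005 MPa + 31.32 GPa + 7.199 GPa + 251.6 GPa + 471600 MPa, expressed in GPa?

769.724 GPa

In GPa:
  8005 MPa = 8005e-3 GPa = 8.005
  31.32 GPa → 31.32
  7.199 GPa → 7.199
  251.6 GPa → 251.6
  471600 MPa = 471600e-3 GPa = 471.6
Sum: 8.005 + 31.32 + 7.199 + 251.6 + 471.6 = 769.724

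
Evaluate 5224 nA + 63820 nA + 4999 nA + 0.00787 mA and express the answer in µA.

In µA:
  5224 nA = 5224 × 10^-3 µA = 5.224
  63820 nA = 63820 × 10^-3 µA = 63.82
  4999 nA = 4999 × 10^-3 µA = 4.999
  0.00787 mA = 0.00787 × 10^3 µA = 7.87
Sum: 5.224 + 63.82 + 4.999 + 7.87 = 81.913

81.913 µA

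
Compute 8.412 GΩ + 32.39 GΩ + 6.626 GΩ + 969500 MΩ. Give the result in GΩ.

In GΩ:
  8.412 GΩ → 8.412
  32.39 GΩ → 32.39
  6.626 GΩ → 6.626
  969500 MΩ = 969500e-3 GΩ = 969.5
Sum: 8.412 + 32.39 + 6.626 + 969.5 = 1016.928

1016.928 GΩ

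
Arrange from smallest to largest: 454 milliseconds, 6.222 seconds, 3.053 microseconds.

3.053 microseconds < 454 milliseconds < 6.222 seconds

454 milliseconds = 0.454 seconds
6.222 seconds = 6.222 seconds
3.053 microseconds = 0.000003053 seconds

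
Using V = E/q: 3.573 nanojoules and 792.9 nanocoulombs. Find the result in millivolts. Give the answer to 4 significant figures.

(3.573 × 10⁻⁹) / (792.9 × 10⁻⁹) = 0.00450624 V

4.506 millivolts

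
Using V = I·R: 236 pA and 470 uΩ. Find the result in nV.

0.00011092 nV

236 × 10⁻¹² × 470 × 10⁻⁶ = 110920 × 10⁻¹⁸ V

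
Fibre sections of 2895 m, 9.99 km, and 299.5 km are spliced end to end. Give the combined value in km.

In km:
  2895 m = 2895e-3 km = 2.895
  9.99 km → 9.99
  299.5 km → 299.5
Sum: 2.895 + 9.99 + 299.5 = 312.385

312.385 km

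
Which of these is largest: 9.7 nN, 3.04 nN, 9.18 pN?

9.7 nN

9.7 nN = 0.0000000097 N
3.04 nN = 0.00000000304 N
9.18 pN = 0.00000000000918 N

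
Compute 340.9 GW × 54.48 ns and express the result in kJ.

18.572232 kJ

340.9 × 10^9 × 54.48 × 10^-9 = 18572.232 J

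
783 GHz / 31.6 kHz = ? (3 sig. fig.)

24800000

(783 × 10^9) / (31.6 × 10^3) = 24.78 × 10^6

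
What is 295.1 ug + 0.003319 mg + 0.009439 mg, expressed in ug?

307.858 ug

In ug:
  295.1 ug → 295.1
  0.003319 mg = 0.003319 × 10³ ug = 3.319
  0.009439 mg = 0.009439 × 10³ ug = 9.439
Sum: 295.1 + 3.319 + 9.439 = 307.858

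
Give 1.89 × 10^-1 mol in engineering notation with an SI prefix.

= 189 × 10^-3 mol; 10^-3 is milli.

189 mmol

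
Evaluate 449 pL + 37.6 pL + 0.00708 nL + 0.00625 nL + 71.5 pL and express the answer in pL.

In pL:
  449 pL → 449
  37.6 pL → 37.6
  0.00708 nL = 0.00708 × 10³ pL = 7.08
  0.00625 nL = 0.00625 × 10³ pL = 6.25
  71.5 pL → 71.5
Sum: 449 + 37.6 + 7.08 + 6.25 + 71.5 = 571.43

571.43 pL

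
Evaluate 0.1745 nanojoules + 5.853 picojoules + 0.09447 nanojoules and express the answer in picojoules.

274.823 picojoules

In picojoules:
  0.1745 nanojoules = 0.1745e3 picojoules = 174.5
  5.853 picojoules → 5.853
  0.09447 nanojoules = 0.09447e3 picojoules = 94.47
Sum: 174.5 + 5.853 + 94.47 = 274.823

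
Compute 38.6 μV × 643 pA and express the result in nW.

38.6 × 10⁻⁶ × 643 × 10⁻¹² = 24819.8 × 10⁻¹⁸ W

0.0000248198 nW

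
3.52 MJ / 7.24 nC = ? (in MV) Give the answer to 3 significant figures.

486000000 MV

(3.52 × 10^6) / (7.24 × 10^-9) = 0.48619 × 10^15 V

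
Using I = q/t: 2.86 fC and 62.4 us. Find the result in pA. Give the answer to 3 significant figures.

(2.86 × 10^-15) / (62.4 × 10^-6) = 0.045833 × 10^-9 A

45.8 pA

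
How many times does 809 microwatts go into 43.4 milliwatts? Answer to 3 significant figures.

(43.4e-3) / (809e-6) = 0.05365e3

53.6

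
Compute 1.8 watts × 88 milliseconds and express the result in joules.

1.8 × 88e-3 = 158.4e-3 J

0.1584 joules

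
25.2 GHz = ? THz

giga = 1e9, tera = 1e12; factor is 1e-3.
25.2 × 1e-3 = 0.0252

0.0252 THz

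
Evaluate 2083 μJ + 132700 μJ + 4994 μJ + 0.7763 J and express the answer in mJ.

In mJ:
  2083 μJ = 2083e-3 mJ = 2.083
  132700 μJ = 132700e-3 mJ = 132.7
  4994 μJ = 4994e-3 mJ = 4.994
  0.7763 J = 0.7763e3 mJ = 776.3
Sum: 2.083 + 132.7 + 4.994 + 776.3 = 916.077

916.077 mJ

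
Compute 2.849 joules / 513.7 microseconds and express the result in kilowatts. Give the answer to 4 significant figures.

(2.849) / (513.7 × 10^-6) = 0.00554604 × 10^6 W

5.546 kilowatts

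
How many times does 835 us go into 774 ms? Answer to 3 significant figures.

(774 × 10^-3) / (835 × 10^-6) = 0.9269 × 10^3

927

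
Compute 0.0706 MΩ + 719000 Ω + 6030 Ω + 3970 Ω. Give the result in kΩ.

In kΩ:
  0.0706 MΩ = 0.0706e3 kΩ = 70.6
  719000 Ω = 719000e-3 kΩ = 719
  6030 Ω = 6030e-3 kΩ = 6.03
  3970 Ω = 3970e-3 kΩ = 3.97
Sum: 70.6 + 719 + 6.03 + 3.97 = 799.6

799.6 kΩ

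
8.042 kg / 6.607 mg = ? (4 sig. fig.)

1217000

(8.042 × 10^3) / (6.607 × 10^-3) = 1.2172 × 10^6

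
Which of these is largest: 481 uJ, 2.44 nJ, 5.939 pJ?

481 uJ = 0.000481 J
2.44 nJ = 0.00000000244 J
5.939 pJ = 0.000000000005939 J

481 uJ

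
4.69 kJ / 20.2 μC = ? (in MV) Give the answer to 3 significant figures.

232 MV

(4.69e3) / (20.2e-6) = 0.23218e9 V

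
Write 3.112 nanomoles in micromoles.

0.003112 micromoles

nano = 1e-9, micro = 1e-6; factor is 1e-3.
3.112 × 1e-3 = 0.003112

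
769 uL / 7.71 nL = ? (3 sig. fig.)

99700

(769 × 10^-6) / (7.71 × 10^-9) = 99.74 × 10^3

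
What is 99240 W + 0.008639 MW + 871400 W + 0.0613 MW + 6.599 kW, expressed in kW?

1047.178 kW

In kW:
  99240 W = 99240 × 10^-3 kW = 99.24
  0.008639 MW = 0.008639 × 10^3 kW = 8.639
  871400 W = 871400 × 10^-3 kW = 871.4
  0.0613 MW = 0.0613 × 10^3 kW = 61.3
  6.599 kW → 6.599
Sum: 99.24 + 8.639 + 871.4 + 61.3 + 6.599 = 1047.178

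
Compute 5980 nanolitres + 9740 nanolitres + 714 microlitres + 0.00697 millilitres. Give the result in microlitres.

In microlitres:
  5980 nanolitres = 5980 × 10^-3 microlitres = 5.98
  9740 nanolitres = 9740 × 10^-3 microlitres = 9.74
  714 microlitres → 714
  0.00697 millilitres = 0.00697 × 10^3 microlitres = 6.97
Sum: 5.98 + 9.74 + 714 + 6.97 = 736.69

736.69 microlitres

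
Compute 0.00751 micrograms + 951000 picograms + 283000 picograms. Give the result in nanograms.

In nanograms:
  0.00751 micrograms = 0.00751 × 10^3 nanograms = 7.51
  951000 picograms = 951000 × 10^-3 nanograms = 951
  283000 picograms = 283000 × 10^-3 nanograms = 283
Sum: 7.51 + 951 + 283 = 1241.51

1241.51 nanograms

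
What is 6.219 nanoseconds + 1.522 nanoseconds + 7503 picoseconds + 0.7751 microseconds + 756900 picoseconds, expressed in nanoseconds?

1547.244 nanoseconds

In nanoseconds:
  6.219 nanoseconds → 6.219
  1.522 nanoseconds → 1.522
  7503 picoseconds = 7503e-3 nanoseconds = 7.503
  0.7751 microseconds = 0.7751e3 nanoseconds = 775.1
  756900 picoseconds = 756900e-3 nanoseconds = 756.9
Sum: 6.219 + 1.522 + 7.503 + 775.1 + 756.9 = 1547.244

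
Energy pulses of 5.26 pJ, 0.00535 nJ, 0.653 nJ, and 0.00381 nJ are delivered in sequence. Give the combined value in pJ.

667.42 pJ

In pJ:
  5.26 pJ → 5.26
  0.00535 nJ = 0.00535 × 10^3 pJ = 5.35
  0.653 nJ = 0.653 × 10^3 pJ = 653
  0.00381 nJ = 0.00381 × 10^3 pJ = 3.81
Sum: 5.26 + 5.35 + 653 + 3.81 = 667.42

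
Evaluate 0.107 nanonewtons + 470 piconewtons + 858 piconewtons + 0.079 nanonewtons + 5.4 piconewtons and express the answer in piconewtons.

1519.4 piconewtons

In piconewtons:
  0.107 nanonewtons = 0.107e3 piconewtons = 107
  470 piconewtons → 470
  858 piconewtons → 858
  0.079 nanonewtons = 0.079e3 piconewtons = 79
  5.4 piconewtons → 5.4
Sum: 107 + 470 + 858 + 79 + 5.4 = 1519.4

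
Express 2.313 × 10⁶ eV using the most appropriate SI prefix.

= 2.313 × 10⁶ eV; 10⁶ is mega.

2.313 MeV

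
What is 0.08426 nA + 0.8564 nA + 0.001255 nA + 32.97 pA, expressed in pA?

974.885 pA

In pA:
  0.08426 nA = 0.08426 × 10^3 pA = 84.26
  0.8564 nA = 0.8564 × 10^3 pA = 856.4
  0.001255 nA = 0.001255 × 10^3 pA = 1.255
  32.97 pA → 32.97
Sum: 84.26 + 856.4 + 1.255 + 32.97 = 974.885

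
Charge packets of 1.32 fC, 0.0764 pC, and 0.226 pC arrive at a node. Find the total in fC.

303.72 fC

In fC:
  1.32 fC → 1.32
  0.0764 pC = 0.0764 × 10^3 fC = 76.4
  0.226 pC = 0.226 × 10^3 fC = 226
Sum: 1.32 + 76.4 + 226 = 303.72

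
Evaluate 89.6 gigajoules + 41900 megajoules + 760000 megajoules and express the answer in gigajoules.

891.5 gigajoules

In gigajoules:
  89.6 gigajoules → 89.6
  41900 megajoules = 41900 × 10⁻³ gigajoules = 41.9
  760000 megajoules = 760000 × 10⁻³ gigajoules = 760
Sum: 89.6 + 41.9 + 760 = 891.5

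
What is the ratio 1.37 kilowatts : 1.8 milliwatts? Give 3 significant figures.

761000

(1.37 × 10^3) / (1.8 × 10^-3) = 0.7611 × 10^6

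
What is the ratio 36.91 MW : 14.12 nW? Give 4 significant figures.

2614000000000000

(36.91e6) / (14.12e-9) = 2.614e15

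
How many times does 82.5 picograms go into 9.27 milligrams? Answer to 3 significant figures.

112000000

(9.27 × 10⁻³) / (82.5 × 10⁻¹²) = 0.1124 × 10⁹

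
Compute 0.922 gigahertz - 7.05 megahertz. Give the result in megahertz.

In megahertz:
  0.922 gigahertz = 0.922e3 megahertz = 922
  7.05 megahertz → 7.05
Difference: 922 - 7.05 = 914.95

914.95 megahertz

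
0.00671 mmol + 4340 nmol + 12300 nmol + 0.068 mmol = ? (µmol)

In µmol:
  0.00671 mmol = 0.00671e3 µmol = 6.71
  4340 nmol = 4340e-3 µmol = 4.34
  12300 nmol = 12300e-3 µmol = 12.3
  0.068 mmol = 0.068e3 µmol = 68
Sum: 6.71 + 4.34 + 12.3 + 68 = 91.35

91.35 µmol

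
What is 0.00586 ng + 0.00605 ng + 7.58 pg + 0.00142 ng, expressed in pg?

20.91 pg

In pg:
  0.00586 ng = 0.00586 × 10³ pg = 5.86
  0.00605 ng = 0.00605 × 10³ pg = 6.05
  7.58 pg → 7.58
  0.00142 ng = 0.00142 × 10³ pg = 1.42
Sum: 5.86 + 6.05 + 7.58 + 1.42 = 20.91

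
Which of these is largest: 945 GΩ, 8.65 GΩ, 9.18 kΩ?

945 GΩ

945 GΩ = 945000000000 Ω
8.65 GΩ = 8650000000 Ω
9.18 kΩ = 9180 Ω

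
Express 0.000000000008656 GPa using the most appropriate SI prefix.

= 8.656 × 10⁻³ Pa; 10⁻³ is milli.

8.656 mPa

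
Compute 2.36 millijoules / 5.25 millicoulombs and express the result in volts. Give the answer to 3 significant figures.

(2.36 × 10⁻³) / (5.25 × 10⁻³) = 0.44952 V

0.450 volts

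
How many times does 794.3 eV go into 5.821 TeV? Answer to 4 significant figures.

7328000000

(5.821 × 10^12) / (794.3) = 0.0073285 × 10^12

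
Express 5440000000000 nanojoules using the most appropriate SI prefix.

5.44 kilojoules

= 5.44 × 10³ joules; 10³ is kilo.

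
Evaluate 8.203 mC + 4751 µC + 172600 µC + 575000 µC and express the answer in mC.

760.554 mC

In mC:
  8.203 mC → 8.203
  4751 µC = 4751 × 10⁻³ mC = 4.751
  172600 µC = 172600 × 10⁻³ mC = 172.6
  575000 µC = 575000 × 10⁻³ mC = 575
Sum: 8.203 + 4.751 + 172.6 + 575 = 760.554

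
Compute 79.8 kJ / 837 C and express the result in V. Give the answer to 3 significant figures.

95.3 V

(79.8 × 10^3) / (837) = 0.095341 × 10^3 V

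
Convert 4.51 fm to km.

0.00000000000000000451 km

femto = 10⁻¹⁵, kilo = 10³; factor is 10⁻¹⁸.
4.51 × 10⁻¹⁸ = 0.00000000000000000451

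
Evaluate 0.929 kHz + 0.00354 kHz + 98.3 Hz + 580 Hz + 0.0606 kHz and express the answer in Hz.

In Hz:
  0.929 kHz = 0.929e3 Hz = 929
  0.00354 kHz = 0.00354e3 Hz = 3.54
  98.3 Hz → 98.3
  580 Hz → 580
  0.0606 kHz = 0.0606e3 Hz = 60.6
Sum: 929 + 3.54 + 98.3 + 580 + 60.6 = 1671.44

1671.44 Hz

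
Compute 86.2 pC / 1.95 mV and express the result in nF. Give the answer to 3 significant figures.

44.2 nF

(86.2 × 10^-12) / (1.95 × 10^-3) = 44.205 × 10^-9 F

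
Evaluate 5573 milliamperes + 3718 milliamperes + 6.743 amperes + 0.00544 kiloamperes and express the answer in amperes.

21.474 amperes

In amperes:
  5573 milliamperes = 5573e-3 amperes = 5.573
  3718 milliamperes = 3718e-3 amperes = 3.718
  6.743 amperes → 6.743
  0.00544 kiloamperes = 0.00544e3 amperes = 5.44
Sum: 5.573 + 3.718 + 6.743 + 5.44 = 21.474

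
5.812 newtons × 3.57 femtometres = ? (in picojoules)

5.812 × 3.57 × 10^-15 = 20.74884 × 10^-15 J

0.02074884 picojoules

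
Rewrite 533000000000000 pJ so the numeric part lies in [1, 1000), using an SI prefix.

533 J

= 533 J; mantissa already in [1, 1000).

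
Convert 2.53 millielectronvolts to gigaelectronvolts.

0.00000000000253 gigaelectronvolts

milli = 1e-3, giga = 1e9; factor is 1e-12.
2.53 × 1e-12 = 0.00000000000253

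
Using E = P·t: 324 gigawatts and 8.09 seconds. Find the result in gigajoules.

2621.16 gigajoules

324 × 10^9 × 8.09 = 2621.16 × 10^9 J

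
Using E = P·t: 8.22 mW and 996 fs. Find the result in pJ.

0.00818712 pJ

8.22 × 10⁻³ × 996 × 10⁻¹⁵ = 8187.12 × 10⁻¹⁸ J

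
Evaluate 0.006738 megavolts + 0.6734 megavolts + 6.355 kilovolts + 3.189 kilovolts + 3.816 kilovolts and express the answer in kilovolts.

693.498 kilovolts

In kilovolts:
  0.006738 megavolts = 0.006738 × 10^3 kilovolts = 6.738
  0.6734 megavolts = 0.6734 × 10^3 kilovolts = 673.4
  6.355 kilovolts → 6.355
  3.189 kilovolts → 3.189
  3.816 kilovolts → 3.816
Sum: 6.738 + 673.4 + 6.355 + 3.189 + 3.816 = 693.498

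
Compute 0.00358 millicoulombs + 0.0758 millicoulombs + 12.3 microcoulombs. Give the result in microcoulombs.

91.68 microcoulombs

In microcoulombs:
  0.00358 millicoulombs = 0.00358 × 10^3 microcoulombs = 3.58
  0.0758 millicoulombs = 0.0758 × 10^3 microcoulombs = 75.8
  12.3 microcoulombs → 12.3
Sum: 3.58 + 75.8 + 12.3 = 91.68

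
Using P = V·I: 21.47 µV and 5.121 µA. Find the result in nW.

0.10994787 nW

21.47 × 10^-6 × 5.121 × 10^-6 = 109.94787 × 10^-12 W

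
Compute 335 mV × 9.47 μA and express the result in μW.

3.17245 μW

335 × 10⁻³ × 9.47 × 10⁻⁶ = 3172.45 × 10⁻⁹ W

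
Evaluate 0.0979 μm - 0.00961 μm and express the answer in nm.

88.29 nm

In nm:
  0.0979 μm = 0.0979 × 10^3 nm = 97.9
  0.00961 μm = 0.00961 × 10^3 nm = 9.61
Difference: 97.9 - 9.61 = 88.29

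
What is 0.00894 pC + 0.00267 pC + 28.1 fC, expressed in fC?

In fC:
  0.00894 pC = 0.00894 × 10^3 fC = 8.94
  0.00267 pC = 0.00267 × 10^3 fC = 2.67
  28.1 fC → 28.1
Sum: 8.94 + 2.67 + 28.1 = 39.71

39.71 fC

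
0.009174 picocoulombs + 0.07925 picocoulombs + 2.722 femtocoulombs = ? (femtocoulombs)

In femtocoulombs:
  0.009174 picocoulombs = 0.009174 × 10³ femtocoulombs = 9.174
  0.07925 picocoulombs = 0.07925 × 10³ femtocoulombs = 79.25
  2.722 femtocoulombs → 2.722
Sum: 9.174 + 79.25 + 2.722 = 91.146

91.146 femtocoulombs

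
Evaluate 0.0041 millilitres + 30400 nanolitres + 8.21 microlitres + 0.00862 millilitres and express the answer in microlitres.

51.33 microlitres

In microlitres:
  0.0041 millilitres = 0.0041 × 10^3 microlitres = 4.1
  30400 nanolitres = 30400 × 10^-3 microlitres = 30.4
  8.21 microlitres → 8.21
  0.00862 millilitres = 0.00862 × 10^3 microlitres = 8.62
Sum: 4.1 + 30.4 + 8.21 + 8.62 = 51.33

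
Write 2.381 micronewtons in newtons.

0.000002381 newtons

micro = 10⁻⁶, (no prefix) = 10⁰; factor is 10⁻⁶.
2.381 × 10⁻⁶ = 0.000002381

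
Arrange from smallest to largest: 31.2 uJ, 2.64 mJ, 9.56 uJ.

9.56 uJ < 31.2 uJ < 2.64 mJ

31.2 uJ = 0.0000312 J
2.64 mJ = 0.00264 J
9.56 uJ = 0.00000956 J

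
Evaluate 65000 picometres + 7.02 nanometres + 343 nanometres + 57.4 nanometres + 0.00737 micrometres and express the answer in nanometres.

479.79 nanometres

In nanometres:
  65000 picometres = 65000 × 10^-3 nanometres = 65
  7.02 nanometres → 7.02
  343 nanometres → 343
  57.4 nanometres → 57.4
  0.00737 micrometres = 0.00737 × 10^3 nanometres = 7.37
Sum: 65 + 7.02 + 343 + 57.4 + 7.37 = 479.79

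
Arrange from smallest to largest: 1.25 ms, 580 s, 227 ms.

1.25 ms = 0.00125 s
580 s = 580 s
227 ms = 0.227 s

1.25 ms < 227 ms < 580 s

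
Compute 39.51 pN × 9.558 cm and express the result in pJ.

39.51 × 10^-12 × 9.558 × 10^-2 = 377.63658 × 10^-14 J

3.7763658 pJ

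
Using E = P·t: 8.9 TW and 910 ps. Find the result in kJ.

8.099 kJ

8.9e12 × 910e-12 = 8099 J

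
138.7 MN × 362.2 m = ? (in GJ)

138.7 × 10^6 × 362.2 = 50237.14 × 10^6 J

50.23714 GJ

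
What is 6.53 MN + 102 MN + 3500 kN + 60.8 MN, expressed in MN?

172.83 MN

In MN:
  6.53 MN → 6.53
  102 MN → 102
  3500 kN = 3500 × 10^-3 MN = 3.5
  60.8 MN → 60.8
Sum: 6.53 + 102 + 3.5 + 60.8 = 172.83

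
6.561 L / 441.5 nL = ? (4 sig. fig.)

14860000

(6.561) / (441.5e-9) = 0.014861e9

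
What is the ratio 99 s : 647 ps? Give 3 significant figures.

153000000000

(99) / (647 × 10^-12) = 0.153 × 10^12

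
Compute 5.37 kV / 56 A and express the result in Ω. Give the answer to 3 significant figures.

(5.37 × 10^3) / (56) = 0.095893 × 10^3 Ω

95.9 Ω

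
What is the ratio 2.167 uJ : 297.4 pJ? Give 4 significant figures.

7286

(2.167 × 10⁻⁶) / (297.4 × 10⁻¹²) = 0.0072865 × 10⁶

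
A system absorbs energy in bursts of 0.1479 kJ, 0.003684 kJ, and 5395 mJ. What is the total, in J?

156.979 J

In J:
  0.1479 kJ = 0.1479 × 10³ J = 147.9
  0.003684 kJ = 0.003684 × 10³ J = 3.684
  5395 mJ = 5395 × 10⁻³ J = 5.395
Sum: 147.9 + 3.684 + 5.395 = 156.979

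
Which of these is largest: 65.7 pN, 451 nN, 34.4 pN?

451 nN

65.7 pN = 0.0000000000657 N
451 nN = 0.000000451 N
34.4 pN = 0.0000000000344 N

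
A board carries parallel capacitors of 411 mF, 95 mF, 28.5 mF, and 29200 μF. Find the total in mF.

563.7 mF

In mF:
  411 mF → 411
  95 mF → 95
  28.5 mF → 28.5
  29200 μF = 29200e-3 mF = 29.2
Sum: 411 + 95 + 28.5 + 29.2 = 563.7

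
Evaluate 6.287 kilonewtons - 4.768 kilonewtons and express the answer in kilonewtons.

In kilonewtons:
  6.287 kilonewtons → 6.287
  4.768 kilonewtons → 4.768
Difference: 6.287 - 4.768 = 1.519

1.519 kilonewtons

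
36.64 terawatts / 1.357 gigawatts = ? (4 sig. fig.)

(36.64e12) / (1.357e9) = 27.001e3

27000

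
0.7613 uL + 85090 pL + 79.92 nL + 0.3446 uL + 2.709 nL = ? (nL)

1273.619 nL

In nL:
  0.7613 uL = 0.7613 × 10³ nL = 761.3
  85090 pL = 85090 × 10⁻³ nL = 85.09
  79.92 nL → 79.92
  0.3446 uL = 0.3446 × 10³ nL = 344.6
  2.709 nL → 2.709
Sum: 761.3 + 85.09 + 79.92 + 344.6 + 2.709 = 1273.619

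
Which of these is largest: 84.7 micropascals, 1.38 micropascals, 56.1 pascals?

84.7 micropascals = 0.0000847 pascals
1.38 micropascals = 0.00000138 pascals
56.1 pascals = 56.1 pascals

56.1 pascals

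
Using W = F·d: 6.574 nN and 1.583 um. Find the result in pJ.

0.010406642 pJ

6.574 × 10^-9 × 1.583 × 10^-6 = 10.406642 × 10^-15 J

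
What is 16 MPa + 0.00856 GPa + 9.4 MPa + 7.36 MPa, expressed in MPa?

41.32 MPa

In MPa:
  16 MPa → 16
  0.00856 GPa = 0.00856 × 10^3 MPa = 8.56
  9.4 MPa → 9.4
  7.36 MPa → 7.36
Sum: 16 + 8.56 + 9.4 + 7.36 = 41.32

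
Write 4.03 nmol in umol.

0.00403 umol

nano = 10⁻⁹, micro = 10⁻⁶; factor is 10⁻³.
4.03 × 10⁻³ = 0.00403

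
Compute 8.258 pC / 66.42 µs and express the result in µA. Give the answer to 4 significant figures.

(8.258e-12) / (66.42e-6) = 0.12433e-6 A

0.1243 µA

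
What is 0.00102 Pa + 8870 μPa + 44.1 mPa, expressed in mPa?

In mPa:
  0.00102 Pa = 0.00102 × 10^3 mPa = 1.02
  8870 μPa = 8870 × 10^-3 mPa = 8.87
  44.1 mPa → 44.1
Sum: 1.02 + 8.87 + 44.1 = 53.99

53.99 mPa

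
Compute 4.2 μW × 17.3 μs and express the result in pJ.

4.2e-6 × 17.3e-6 = 72.66e-12 J

72.66 pJ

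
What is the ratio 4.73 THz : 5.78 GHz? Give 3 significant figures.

818

(4.73e12) / (5.78e9) = 0.8183e3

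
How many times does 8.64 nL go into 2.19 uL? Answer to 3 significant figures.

253

(2.19e-6) / (8.64e-9) = 0.2535e3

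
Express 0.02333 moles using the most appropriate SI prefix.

= 23.33 × 10⁻³ moles; 10⁻³ is milli.

23.33 millimoles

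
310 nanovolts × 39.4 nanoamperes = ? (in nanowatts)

310 × 10⁻⁹ × 39.4 × 10⁻⁹ = 12214 × 10⁻¹⁸ W

0.000012214 nanowatts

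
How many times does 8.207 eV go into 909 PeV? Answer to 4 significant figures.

(909 × 10¹⁵) / (8.207) = 110.76 × 10¹⁵

110800000000000000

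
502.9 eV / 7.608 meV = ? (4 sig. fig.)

66100

(502.9) / (7.608e-3) = 66.101e3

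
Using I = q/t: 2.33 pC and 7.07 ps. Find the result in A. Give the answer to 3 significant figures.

0.330 A

(2.33 × 10⁻¹²) / (7.07 × 10⁻¹²) = 0.32956 A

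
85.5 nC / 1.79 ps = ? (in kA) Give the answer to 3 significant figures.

47.8 kA

(85.5e-9) / (1.79e-12) = 47.765e3 A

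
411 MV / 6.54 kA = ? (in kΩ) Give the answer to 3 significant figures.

(411e6) / (6.54e3) = 62.844e3 Ω

62.8 kΩ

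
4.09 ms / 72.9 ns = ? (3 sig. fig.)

(4.09 × 10^-3) / (72.9 × 10^-9) = 0.0561 × 10^6

56100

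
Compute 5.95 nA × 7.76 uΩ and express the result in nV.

5.95e-9 × 7.76e-6 = 46.172e-15 V

0.000046172 nV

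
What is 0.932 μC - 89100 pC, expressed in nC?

In nC:
  0.932 μC = 0.932 × 10^3 nC = 932
  89100 pC = 89100 × 10^-3 nC = 89.1
Difference: 932 - 89.1 = 842.9

842.9 nC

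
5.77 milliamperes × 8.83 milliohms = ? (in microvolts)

5.77 × 10^-3 × 8.83 × 10^-3 = 50.9491 × 10^-6 V

50.9491 microvolts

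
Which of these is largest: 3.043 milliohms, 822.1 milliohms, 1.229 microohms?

3.043 milliohms = 0.003043 ohms
822.1 milliohms = 0.8221 ohms
1.229 microohms = 0.000001229 ohms

822.1 milliohms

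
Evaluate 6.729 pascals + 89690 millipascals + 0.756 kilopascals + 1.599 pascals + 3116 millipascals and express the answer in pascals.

857.134 pascals

In pascals:
  6.729 pascals → 6.729
  89690 millipascals = 89690 × 10^-3 pascals = 89.69
  0.756 kilopascals = 0.756 × 10^3 pascals = 756
  1.599 pascals → 1.599
  3116 millipascals = 3116 × 10^-3 pascals = 3.116
Sum: 6.729 + 89.69 + 756 + 1.599 + 3.116 = 857.134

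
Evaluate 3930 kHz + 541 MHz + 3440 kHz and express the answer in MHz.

In MHz:
  3930 kHz = 3930 × 10⁻³ MHz = 3.93
  541 MHz → 541
  3440 kHz = 3440 × 10⁻³ MHz = 3.44
Sum: 3.93 + 541 + 3.44 = 548.37

548.37 MHz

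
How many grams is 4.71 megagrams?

mega = 1e6, (no prefix) = 1e0; factor is 1e6.
4.71 × 1e6 = 4710000

4710000 grams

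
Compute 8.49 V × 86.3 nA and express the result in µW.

8.49 × 86.3e-9 = 732.687e-9 W

0.732687 µW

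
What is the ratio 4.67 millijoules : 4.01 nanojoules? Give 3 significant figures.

1160000

(4.67 × 10⁻³) / (4.01 × 10⁻⁹) = 1.165 × 10⁶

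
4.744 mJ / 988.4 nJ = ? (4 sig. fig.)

(4.744 × 10^-3) / (988.4 × 10^-9) = 0.0047997 × 10^6

4800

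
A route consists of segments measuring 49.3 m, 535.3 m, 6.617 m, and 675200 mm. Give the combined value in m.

1266.417 m

In m:
  49.3 m → 49.3
  535.3 m → 535.3
  6.617 m → 6.617
  675200 mm = 675200 × 10^-3 m = 675.2
Sum: 49.3 + 535.3 + 6.617 + 675.2 = 1266.417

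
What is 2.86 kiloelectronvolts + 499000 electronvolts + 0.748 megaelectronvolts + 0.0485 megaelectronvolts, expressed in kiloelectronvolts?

In kiloelectronvolts:
  2.86 kiloelectronvolts → 2.86
  499000 electronvolts = 499000 × 10^-3 kiloelectronvolts = 499
  0.748 megaelectronvolts = 0.748 × 10^3 kiloelectronvolts = 748
  0.0485 megaelectronvolts = 0.0485 × 10^3 kiloelectronvolts = 48.5
Sum: 2.86 + 499 + 748 + 48.5 = 1298.36

1298.36 kiloelectronvolts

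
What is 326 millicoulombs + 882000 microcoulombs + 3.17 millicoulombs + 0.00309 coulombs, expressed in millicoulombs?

1214.26 millicoulombs

In millicoulombs:
  326 millicoulombs → 326
  882000 microcoulombs = 882000e-3 millicoulombs = 882
  3.17 millicoulombs → 3.17
  0.00309 coulombs = 0.00309e3 millicoulombs = 3.09
Sum: 326 + 882 + 3.17 + 3.09 = 1214.26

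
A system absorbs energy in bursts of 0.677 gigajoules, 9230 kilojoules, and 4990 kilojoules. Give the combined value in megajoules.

691.22 megajoules

In megajoules:
  0.677 gigajoules = 0.677 × 10^3 megajoules = 677
  9230 kilojoules = 9230 × 10^-3 megajoules = 9.23
  4990 kilojoules = 4990 × 10^-3 megajoules = 4.99
Sum: 677 + 9.23 + 4.99 = 691.22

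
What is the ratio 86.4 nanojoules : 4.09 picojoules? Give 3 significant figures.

21100

(86.4 × 10^-9) / (4.09 × 10^-12) = 21.12 × 10^3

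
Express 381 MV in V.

381000000 V

mega = 10^6, (no prefix) = 10^0; factor is 10^6.
381 × 10^6 = 381000000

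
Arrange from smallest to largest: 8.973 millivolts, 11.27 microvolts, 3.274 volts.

8.973 millivolts = 0.008973 volts
11.27 microvolts = 0.00001127 volts
3.274 volts = 3.274 volts

11.27 microvolts < 8.973 millivolts < 3.274 volts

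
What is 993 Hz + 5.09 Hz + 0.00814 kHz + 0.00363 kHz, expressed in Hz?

1009.86 Hz

In Hz:
  993 Hz → 993
  5.09 Hz → 5.09
  0.00814 kHz = 0.00814 × 10³ Hz = 8.14
  0.00363 kHz = 0.00363 × 10³ Hz = 3.63
Sum: 993 + 5.09 + 8.14 + 3.63 = 1009.86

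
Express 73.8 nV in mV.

0.0000738 mV

nano = 10⁻⁹, milli = 10⁻³; factor is 10⁻⁶.
73.8 × 10⁻⁶ = 0.0000738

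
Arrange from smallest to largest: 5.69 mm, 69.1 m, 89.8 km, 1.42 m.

5.69 mm = 0.00569 m
69.1 m = 69.1 m
89.8 km = 89800 m
1.42 m = 1.42 m

5.69 mm < 1.42 m < 69.1 m < 89.8 km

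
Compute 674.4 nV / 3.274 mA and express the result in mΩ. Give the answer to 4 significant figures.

0.2060 mΩ

(674.4e-9) / (3.274e-3) = 205.987e-6 Ω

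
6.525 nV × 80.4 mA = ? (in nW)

6.525 × 10^-9 × 80.4 × 10^-3 = 524.61 × 10^-12 W

0.52461 nW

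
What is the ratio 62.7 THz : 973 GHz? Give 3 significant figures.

(62.7 × 10^12) / (973 × 10^9) = 0.06444 × 10^3

64.4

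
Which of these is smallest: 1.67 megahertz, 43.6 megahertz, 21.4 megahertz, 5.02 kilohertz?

1.67 megahertz = 1670000 hertz
43.6 megahertz = 43600000 hertz
21.4 megahertz = 21400000 hertz
5.02 kilohertz = 5020 hertz

5.02 kilohertz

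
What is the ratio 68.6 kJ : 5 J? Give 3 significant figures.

13700

(68.6 × 10³) / (5) = 13.72 × 10³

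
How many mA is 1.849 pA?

pico = 10⁻¹², milli = 10⁻³; factor is 10⁻⁹.
1.849 × 10⁻⁹ = 0.000000001849

0.000000001849 mA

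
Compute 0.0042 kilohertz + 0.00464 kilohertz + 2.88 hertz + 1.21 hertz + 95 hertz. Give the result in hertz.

107.93 hertz

In hertz:
  0.0042 kilohertz = 0.0042e3 hertz = 4.2
  0.00464 kilohertz = 0.00464e3 hertz = 4.64
  2.88 hertz → 2.88
  1.21 hertz → 1.21
  95 hertz → 95
Sum: 4.2 + 4.64 + 2.88 + 1.21 + 95 = 107.93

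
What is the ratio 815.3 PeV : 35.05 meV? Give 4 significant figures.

(815.3e15) / (35.05e-3) = 23.261e18

23260000000000000000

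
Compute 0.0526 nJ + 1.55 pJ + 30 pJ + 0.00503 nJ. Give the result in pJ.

In pJ:
  0.0526 nJ = 0.0526 × 10^3 pJ = 52.6
  1.55 pJ → 1.55
  30 pJ → 30
  0.00503 nJ = 0.00503 × 10^3 pJ = 5.03
Sum: 52.6 + 1.55 + 30 + 5.03 = 89.18

89.18 pJ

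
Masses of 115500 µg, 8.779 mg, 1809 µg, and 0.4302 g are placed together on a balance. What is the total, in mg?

556.288 mg

In mg:
  115500 µg = 115500 × 10^-3 mg = 115.5
  8.779 mg → 8.779
  1809 µg = 1809 × 10^-3 mg = 1.809
  0.4302 g = 0.4302 × 10^3 mg = 430.2
Sum: 115.5 + 8.779 + 1.809 + 430.2 = 556.288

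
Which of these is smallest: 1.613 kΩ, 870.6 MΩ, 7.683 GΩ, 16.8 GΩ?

1.613 kΩ = 1613 Ω
870.6 MΩ = 870600000 Ω
7.683 GΩ = 7683000000 Ω
16.8 GΩ = 16800000000 Ω

1.613 kΩ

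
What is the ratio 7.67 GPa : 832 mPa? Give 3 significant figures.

(7.67e9) / (832e-3) = 0.009219e12

9220000000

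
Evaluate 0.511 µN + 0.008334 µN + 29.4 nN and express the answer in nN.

548.734 nN

In nN:
  0.511 µN = 0.511 × 10^3 nN = 511
  0.008334 µN = 0.008334 × 10^3 nN = 8.334
  29.4 nN → 29.4
Sum: 511 + 8.334 + 29.4 = 548.734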